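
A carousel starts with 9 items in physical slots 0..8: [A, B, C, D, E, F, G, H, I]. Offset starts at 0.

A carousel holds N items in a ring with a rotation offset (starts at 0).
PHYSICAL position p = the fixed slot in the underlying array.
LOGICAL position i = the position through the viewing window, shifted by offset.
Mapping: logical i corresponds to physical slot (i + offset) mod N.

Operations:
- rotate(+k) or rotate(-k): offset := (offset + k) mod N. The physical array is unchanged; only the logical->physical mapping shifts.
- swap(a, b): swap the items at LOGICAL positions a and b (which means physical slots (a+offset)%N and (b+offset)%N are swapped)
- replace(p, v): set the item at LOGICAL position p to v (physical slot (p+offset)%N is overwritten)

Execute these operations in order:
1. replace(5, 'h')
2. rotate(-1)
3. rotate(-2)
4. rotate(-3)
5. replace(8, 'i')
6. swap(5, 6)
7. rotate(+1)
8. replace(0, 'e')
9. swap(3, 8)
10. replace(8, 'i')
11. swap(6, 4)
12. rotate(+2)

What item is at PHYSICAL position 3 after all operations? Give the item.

After op 1 (replace(5, 'h')): offset=0, physical=[A,B,C,D,E,h,G,H,I], logical=[A,B,C,D,E,h,G,H,I]
After op 2 (rotate(-1)): offset=8, physical=[A,B,C,D,E,h,G,H,I], logical=[I,A,B,C,D,E,h,G,H]
After op 3 (rotate(-2)): offset=6, physical=[A,B,C,D,E,h,G,H,I], logical=[G,H,I,A,B,C,D,E,h]
After op 4 (rotate(-3)): offset=3, physical=[A,B,C,D,E,h,G,H,I], logical=[D,E,h,G,H,I,A,B,C]
After op 5 (replace(8, 'i')): offset=3, physical=[A,B,i,D,E,h,G,H,I], logical=[D,E,h,G,H,I,A,B,i]
After op 6 (swap(5, 6)): offset=3, physical=[I,B,i,D,E,h,G,H,A], logical=[D,E,h,G,H,A,I,B,i]
After op 7 (rotate(+1)): offset=4, physical=[I,B,i,D,E,h,G,H,A], logical=[E,h,G,H,A,I,B,i,D]
After op 8 (replace(0, 'e')): offset=4, physical=[I,B,i,D,e,h,G,H,A], logical=[e,h,G,H,A,I,B,i,D]
After op 9 (swap(3, 8)): offset=4, physical=[I,B,i,H,e,h,G,D,A], logical=[e,h,G,D,A,I,B,i,H]
After op 10 (replace(8, 'i')): offset=4, physical=[I,B,i,i,e,h,G,D,A], logical=[e,h,G,D,A,I,B,i,i]
After op 11 (swap(6, 4)): offset=4, physical=[I,A,i,i,e,h,G,D,B], logical=[e,h,G,D,B,I,A,i,i]
After op 12 (rotate(+2)): offset=6, physical=[I,A,i,i,e,h,G,D,B], logical=[G,D,B,I,A,i,i,e,h]

Answer: i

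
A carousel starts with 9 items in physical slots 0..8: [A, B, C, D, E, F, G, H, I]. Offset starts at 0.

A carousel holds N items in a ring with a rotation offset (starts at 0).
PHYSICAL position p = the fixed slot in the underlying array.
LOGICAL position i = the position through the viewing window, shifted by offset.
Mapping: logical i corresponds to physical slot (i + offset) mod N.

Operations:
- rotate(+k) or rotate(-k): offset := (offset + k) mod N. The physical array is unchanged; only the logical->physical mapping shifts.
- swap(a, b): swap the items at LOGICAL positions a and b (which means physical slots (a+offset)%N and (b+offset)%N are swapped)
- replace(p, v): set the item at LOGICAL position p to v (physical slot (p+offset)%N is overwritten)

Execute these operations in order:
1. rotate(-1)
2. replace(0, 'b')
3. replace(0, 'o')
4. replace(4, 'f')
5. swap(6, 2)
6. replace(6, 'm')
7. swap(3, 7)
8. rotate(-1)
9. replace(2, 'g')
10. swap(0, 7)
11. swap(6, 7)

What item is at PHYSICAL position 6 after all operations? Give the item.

After op 1 (rotate(-1)): offset=8, physical=[A,B,C,D,E,F,G,H,I], logical=[I,A,B,C,D,E,F,G,H]
After op 2 (replace(0, 'b')): offset=8, physical=[A,B,C,D,E,F,G,H,b], logical=[b,A,B,C,D,E,F,G,H]
After op 3 (replace(0, 'o')): offset=8, physical=[A,B,C,D,E,F,G,H,o], logical=[o,A,B,C,D,E,F,G,H]
After op 4 (replace(4, 'f')): offset=8, physical=[A,B,C,f,E,F,G,H,o], logical=[o,A,B,C,f,E,F,G,H]
After op 5 (swap(6, 2)): offset=8, physical=[A,F,C,f,E,B,G,H,o], logical=[o,A,F,C,f,E,B,G,H]
After op 6 (replace(6, 'm')): offset=8, physical=[A,F,C,f,E,m,G,H,o], logical=[o,A,F,C,f,E,m,G,H]
After op 7 (swap(3, 7)): offset=8, physical=[A,F,G,f,E,m,C,H,o], logical=[o,A,F,G,f,E,m,C,H]
After op 8 (rotate(-1)): offset=7, physical=[A,F,G,f,E,m,C,H,o], logical=[H,o,A,F,G,f,E,m,C]
After op 9 (replace(2, 'g')): offset=7, physical=[g,F,G,f,E,m,C,H,o], logical=[H,o,g,F,G,f,E,m,C]
After op 10 (swap(0, 7)): offset=7, physical=[g,F,G,f,E,H,C,m,o], logical=[m,o,g,F,G,f,E,H,C]
After op 11 (swap(6, 7)): offset=7, physical=[g,F,G,f,H,E,C,m,o], logical=[m,o,g,F,G,f,H,E,C]

Answer: C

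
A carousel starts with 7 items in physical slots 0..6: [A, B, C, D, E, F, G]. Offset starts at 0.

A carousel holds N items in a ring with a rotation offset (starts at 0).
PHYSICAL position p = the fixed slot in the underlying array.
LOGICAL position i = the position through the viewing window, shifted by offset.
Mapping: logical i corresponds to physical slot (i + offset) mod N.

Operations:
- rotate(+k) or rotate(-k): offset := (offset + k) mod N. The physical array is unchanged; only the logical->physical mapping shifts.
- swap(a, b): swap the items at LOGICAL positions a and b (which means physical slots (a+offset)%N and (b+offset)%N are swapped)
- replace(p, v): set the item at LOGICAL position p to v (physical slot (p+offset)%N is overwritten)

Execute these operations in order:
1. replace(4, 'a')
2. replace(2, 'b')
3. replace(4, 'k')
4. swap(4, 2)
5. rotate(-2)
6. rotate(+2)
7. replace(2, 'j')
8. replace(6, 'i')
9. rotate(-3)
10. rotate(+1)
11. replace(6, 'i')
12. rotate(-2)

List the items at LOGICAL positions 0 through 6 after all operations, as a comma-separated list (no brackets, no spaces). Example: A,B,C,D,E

After op 1 (replace(4, 'a')): offset=0, physical=[A,B,C,D,a,F,G], logical=[A,B,C,D,a,F,G]
After op 2 (replace(2, 'b')): offset=0, physical=[A,B,b,D,a,F,G], logical=[A,B,b,D,a,F,G]
After op 3 (replace(4, 'k')): offset=0, physical=[A,B,b,D,k,F,G], logical=[A,B,b,D,k,F,G]
After op 4 (swap(4, 2)): offset=0, physical=[A,B,k,D,b,F,G], logical=[A,B,k,D,b,F,G]
After op 5 (rotate(-2)): offset=5, physical=[A,B,k,D,b,F,G], logical=[F,G,A,B,k,D,b]
After op 6 (rotate(+2)): offset=0, physical=[A,B,k,D,b,F,G], logical=[A,B,k,D,b,F,G]
After op 7 (replace(2, 'j')): offset=0, physical=[A,B,j,D,b,F,G], logical=[A,B,j,D,b,F,G]
After op 8 (replace(6, 'i')): offset=0, physical=[A,B,j,D,b,F,i], logical=[A,B,j,D,b,F,i]
After op 9 (rotate(-3)): offset=4, physical=[A,B,j,D,b,F,i], logical=[b,F,i,A,B,j,D]
After op 10 (rotate(+1)): offset=5, physical=[A,B,j,D,b,F,i], logical=[F,i,A,B,j,D,b]
After op 11 (replace(6, 'i')): offset=5, physical=[A,B,j,D,i,F,i], logical=[F,i,A,B,j,D,i]
After op 12 (rotate(-2)): offset=3, physical=[A,B,j,D,i,F,i], logical=[D,i,F,i,A,B,j]

Answer: D,i,F,i,A,B,j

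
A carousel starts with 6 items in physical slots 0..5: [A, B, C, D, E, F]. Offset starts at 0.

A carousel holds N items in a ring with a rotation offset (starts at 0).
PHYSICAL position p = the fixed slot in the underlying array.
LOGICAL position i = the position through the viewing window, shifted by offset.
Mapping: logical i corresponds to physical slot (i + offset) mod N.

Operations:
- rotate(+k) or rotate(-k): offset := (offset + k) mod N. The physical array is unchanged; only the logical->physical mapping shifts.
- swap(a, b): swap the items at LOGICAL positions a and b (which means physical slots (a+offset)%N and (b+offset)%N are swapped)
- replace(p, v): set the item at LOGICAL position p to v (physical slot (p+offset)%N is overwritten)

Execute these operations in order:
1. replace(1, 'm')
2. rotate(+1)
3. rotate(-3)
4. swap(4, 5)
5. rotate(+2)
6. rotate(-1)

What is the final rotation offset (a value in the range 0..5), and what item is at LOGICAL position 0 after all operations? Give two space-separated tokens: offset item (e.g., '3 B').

Answer: 5 F

Derivation:
After op 1 (replace(1, 'm')): offset=0, physical=[A,m,C,D,E,F], logical=[A,m,C,D,E,F]
After op 2 (rotate(+1)): offset=1, physical=[A,m,C,D,E,F], logical=[m,C,D,E,F,A]
After op 3 (rotate(-3)): offset=4, physical=[A,m,C,D,E,F], logical=[E,F,A,m,C,D]
After op 4 (swap(4, 5)): offset=4, physical=[A,m,D,C,E,F], logical=[E,F,A,m,D,C]
After op 5 (rotate(+2)): offset=0, physical=[A,m,D,C,E,F], logical=[A,m,D,C,E,F]
After op 6 (rotate(-1)): offset=5, physical=[A,m,D,C,E,F], logical=[F,A,m,D,C,E]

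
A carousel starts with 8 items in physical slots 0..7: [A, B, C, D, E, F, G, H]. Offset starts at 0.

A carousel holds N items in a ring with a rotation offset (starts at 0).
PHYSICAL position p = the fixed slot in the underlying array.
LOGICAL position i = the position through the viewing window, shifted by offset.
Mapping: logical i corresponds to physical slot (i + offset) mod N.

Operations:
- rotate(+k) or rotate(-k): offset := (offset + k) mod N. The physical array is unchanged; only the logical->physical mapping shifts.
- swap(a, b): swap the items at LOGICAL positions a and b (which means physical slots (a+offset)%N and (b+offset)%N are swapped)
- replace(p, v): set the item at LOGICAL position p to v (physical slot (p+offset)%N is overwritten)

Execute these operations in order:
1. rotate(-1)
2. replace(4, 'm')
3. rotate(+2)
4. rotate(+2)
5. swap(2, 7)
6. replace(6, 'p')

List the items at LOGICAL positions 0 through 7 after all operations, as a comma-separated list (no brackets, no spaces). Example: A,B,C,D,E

After op 1 (rotate(-1)): offset=7, physical=[A,B,C,D,E,F,G,H], logical=[H,A,B,C,D,E,F,G]
After op 2 (replace(4, 'm')): offset=7, physical=[A,B,C,m,E,F,G,H], logical=[H,A,B,C,m,E,F,G]
After op 3 (rotate(+2)): offset=1, physical=[A,B,C,m,E,F,G,H], logical=[B,C,m,E,F,G,H,A]
After op 4 (rotate(+2)): offset=3, physical=[A,B,C,m,E,F,G,H], logical=[m,E,F,G,H,A,B,C]
After op 5 (swap(2, 7)): offset=3, physical=[A,B,F,m,E,C,G,H], logical=[m,E,C,G,H,A,B,F]
After op 6 (replace(6, 'p')): offset=3, physical=[A,p,F,m,E,C,G,H], logical=[m,E,C,G,H,A,p,F]

Answer: m,E,C,G,H,A,p,F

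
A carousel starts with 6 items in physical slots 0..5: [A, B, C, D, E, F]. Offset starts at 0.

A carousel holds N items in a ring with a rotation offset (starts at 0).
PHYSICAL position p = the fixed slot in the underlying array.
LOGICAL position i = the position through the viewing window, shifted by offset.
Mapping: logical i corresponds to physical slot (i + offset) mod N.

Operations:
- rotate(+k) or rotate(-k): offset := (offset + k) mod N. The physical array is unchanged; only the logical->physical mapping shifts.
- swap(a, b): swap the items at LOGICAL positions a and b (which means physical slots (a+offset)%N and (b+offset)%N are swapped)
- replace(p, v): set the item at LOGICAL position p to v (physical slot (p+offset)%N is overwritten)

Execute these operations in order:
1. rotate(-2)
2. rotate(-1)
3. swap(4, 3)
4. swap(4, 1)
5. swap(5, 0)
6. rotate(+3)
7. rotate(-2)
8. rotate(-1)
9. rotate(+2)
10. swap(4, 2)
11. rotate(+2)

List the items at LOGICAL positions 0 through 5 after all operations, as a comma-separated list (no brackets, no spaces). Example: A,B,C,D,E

After op 1 (rotate(-2)): offset=4, physical=[A,B,C,D,E,F], logical=[E,F,A,B,C,D]
After op 2 (rotate(-1)): offset=3, physical=[A,B,C,D,E,F], logical=[D,E,F,A,B,C]
After op 3 (swap(4, 3)): offset=3, physical=[B,A,C,D,E,F], logical=[D,E,F,B,A,C]
After op 4 (swap(4, 1)): offset=3, physical=[B,E,C,D,A,F], logical=[D,A,F,B,E,C]
After op 5 (swap(5, 0)): offset=3, physical=[B,E,D,C,A,F], logical=[C,A,F,B,E,D]
After op 6 (rotate(+3)): offset=0, physical=[B,E,D,C,A,F], logical=[B,E,D,C,A,F]
After op 7 (rotate(-2)): offset=4, physical=[B,E,D,C,A,F], logical=[A,F,B,E,D,C]
After op 8 (rotate(-1)): offset=3, physical=[B,E,D,C,A,F], logical=[C,A,F,B,E,D]
After op 9 (rotate(+2)): offset=5, physical=[B,E,D,C,A,F], logical=[F,B,E,D,C,A]
After op 10 (swap(4, 2)): offset=5, physical=[B,C,D,E,A,F], logical=[F,B,C,D,E,A]
After op 11 (rotate(+2)): offset=1, physical=[B,C,D,E,A,F], logical=[C,D,E,A,F,B]

Answer: C,D,E,A,F,B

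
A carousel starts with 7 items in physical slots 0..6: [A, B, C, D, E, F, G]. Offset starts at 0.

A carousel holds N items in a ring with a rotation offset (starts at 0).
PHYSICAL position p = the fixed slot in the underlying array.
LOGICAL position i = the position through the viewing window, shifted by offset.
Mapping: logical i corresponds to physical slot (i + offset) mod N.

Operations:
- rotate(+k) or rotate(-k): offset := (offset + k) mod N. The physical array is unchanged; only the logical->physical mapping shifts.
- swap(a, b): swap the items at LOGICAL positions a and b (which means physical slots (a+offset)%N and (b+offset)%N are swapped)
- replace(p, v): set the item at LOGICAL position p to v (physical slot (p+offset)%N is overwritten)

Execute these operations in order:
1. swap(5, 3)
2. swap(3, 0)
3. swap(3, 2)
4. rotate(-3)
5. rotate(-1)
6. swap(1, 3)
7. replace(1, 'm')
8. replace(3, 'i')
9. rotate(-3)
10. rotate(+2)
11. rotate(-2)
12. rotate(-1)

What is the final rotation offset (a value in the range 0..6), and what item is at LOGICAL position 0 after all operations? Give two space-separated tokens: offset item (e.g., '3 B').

Answer: 6 i

Derivation:
After op 1 (swap(5, 3)): offset=0, physical=[A,B,C,F,E,D,G], logical=[A,B,C,F,E,D,G]
After op 2 (swap(3, 0)): offset=0, physical=[F,B,C,A,E,D,G], logical=[F,B,C,A,E,D,G]
After op 3 (swap(3, 2)): offset=0, physical=[F,B,A,C,E,D,G], logical=[F,B,A,C,E,D,G]
After op 4 (rotate(-3)): offset=4, physical=[F,B,A,C,E,D,G], logical=[E,D,G,F,B,A,C]
After op 5 (rotate(-1)): offset=3, physical=[F,B,A,C,E,D,G], logical=[C,E,D,G,F,B,A]
After op 6 (swap(1, 3)): offset=3, physical=[F,B,A,C,G,D,E], logical=[C,G,D,E,F,B,A]
After op 7 (replace(1, 'm')): offset=3, physical=[F,B,A,C,m,D,E], logical=[C,m,D,E,F,B,A]
After op 8 (replace(3, 'i')): offset=3, physical=[F,B,A,C,m,D,i], logical=[C,m,D,i,F,B,A]
After op 9 (rotate(-3)): offset=0, physical=[F,B,A,C,m,D,i], logical=[F,B,A,C,m,D,i]
After op 10 (rotate(+2)): offset=2, physical=[F,B,A,C,m,D,i], logical=[A,C,m,D,i,F,B]
After op 11 (rotate(-2)): offset=0, physical=[F,B,A,C,m,D,i], logical=[F,B,A,C,m,D,i]
After op 12 (rotate(-1)): offset=6, physical=[F,B,A,C,m,D,i], logical=[i,F,B,A,C,m,D]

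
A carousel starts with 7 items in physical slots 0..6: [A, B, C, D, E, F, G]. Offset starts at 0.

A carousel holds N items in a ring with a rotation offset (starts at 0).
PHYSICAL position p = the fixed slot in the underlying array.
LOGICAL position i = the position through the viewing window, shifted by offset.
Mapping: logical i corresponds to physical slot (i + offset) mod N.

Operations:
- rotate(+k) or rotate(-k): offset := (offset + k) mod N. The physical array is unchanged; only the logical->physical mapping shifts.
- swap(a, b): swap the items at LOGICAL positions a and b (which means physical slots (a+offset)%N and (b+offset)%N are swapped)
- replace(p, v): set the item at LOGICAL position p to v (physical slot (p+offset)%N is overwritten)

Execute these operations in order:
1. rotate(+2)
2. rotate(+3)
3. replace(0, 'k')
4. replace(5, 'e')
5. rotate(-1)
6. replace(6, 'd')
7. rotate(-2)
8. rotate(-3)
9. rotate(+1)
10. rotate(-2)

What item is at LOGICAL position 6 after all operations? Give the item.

Answer: E

Derivation:
After op 1 (rotate(+2)): offset=2, physical=[A,B,C,D,E,F,G], logical=[C,D,E,F,G,A,B]
After op 2 (rotate(+3)): offset=5, physical=[A,B,C,D,E,F,G], logical=[F,G,A,B,C,D,E]
After op 3 (replace(0, 'k')): offset=5, physical=[A,B,C,D,E,k,G], logical=[k,G,A,B,C,D,E]
After op 4 (replace(5, 'e')): offset=5, physical=[A,B,C,e,E,k,G], logical=[k,G,A,B,C,e,E]
After op 5 (rotate(-1)): offset=4, physical=[A,B,C,e,E,k,G], logical=[E,k,G,A,B,C,e]
After op 6 (replace(6, 'd')): offset=4, physical=[A,B,C,d,E,k,G], logical=[E,k,G,A,B,C,d]
After op 7 (rotate(-2)): offset=2, physical=[A,B,C,d,E,k,G], logical=[C,d,E,k,G,A,B]
After op 8 (rotate(-3)): offset=6, physical=[A,B,C,d,E,k,G], logical=[G,A,B,C,d,E,k]
After op 9 (rotate(+1)): offset=0, physical=[A,B,C,d,E,k,G], logical=[A,B,C,d,E,k,G]
After op 10 (rotate(-2)): offset=5, physical=[A,B,C,d,E,k,G], logical=[k,G,A,B,C,d,E]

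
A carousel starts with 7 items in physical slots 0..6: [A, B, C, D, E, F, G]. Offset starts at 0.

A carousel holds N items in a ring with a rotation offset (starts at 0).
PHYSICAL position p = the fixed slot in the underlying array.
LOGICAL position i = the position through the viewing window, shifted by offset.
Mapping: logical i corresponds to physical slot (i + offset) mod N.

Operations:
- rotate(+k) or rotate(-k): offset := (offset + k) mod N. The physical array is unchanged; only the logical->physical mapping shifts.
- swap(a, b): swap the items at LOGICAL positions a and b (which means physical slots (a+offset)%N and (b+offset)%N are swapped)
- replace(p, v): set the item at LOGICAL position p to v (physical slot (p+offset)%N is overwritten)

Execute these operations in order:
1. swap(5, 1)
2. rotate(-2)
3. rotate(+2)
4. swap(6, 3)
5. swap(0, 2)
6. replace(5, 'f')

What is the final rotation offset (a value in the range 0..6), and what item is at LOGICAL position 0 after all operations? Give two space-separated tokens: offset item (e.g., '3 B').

Answer: 0 C

Derivation:
After op 1 (swap(5, 1)): offset=0, physical=[A,F,C,D,E,B,G], logical=[A,F,C,D,E,B,G]
After op 2 (rotate(-2)): offset=5, physical=[A,F,C,D,E,B,G], logical=[B,G,A,F,C,D,E]
After op 3 (rotate(+2)): offset=0, physical=[A,F,C,D,E,B,G], logical=[A,F,C,D,E,B,G]
After op 4 (swap(6, 3)): offset=0, physical=[A,F,C,G,E,B,D], logical=[A,F,C,G,E,B,D]
After op 5 (swap(0, 2)): offset=0, physical=[C,F,A,G,E,B,D], logical=[C,F,A,G,E,B,D]
After op 6 (replace(5, 'f')): offset=0, physical=[C,F,A,G,E,f,D], logical=[C,F,A,G,E,f,D]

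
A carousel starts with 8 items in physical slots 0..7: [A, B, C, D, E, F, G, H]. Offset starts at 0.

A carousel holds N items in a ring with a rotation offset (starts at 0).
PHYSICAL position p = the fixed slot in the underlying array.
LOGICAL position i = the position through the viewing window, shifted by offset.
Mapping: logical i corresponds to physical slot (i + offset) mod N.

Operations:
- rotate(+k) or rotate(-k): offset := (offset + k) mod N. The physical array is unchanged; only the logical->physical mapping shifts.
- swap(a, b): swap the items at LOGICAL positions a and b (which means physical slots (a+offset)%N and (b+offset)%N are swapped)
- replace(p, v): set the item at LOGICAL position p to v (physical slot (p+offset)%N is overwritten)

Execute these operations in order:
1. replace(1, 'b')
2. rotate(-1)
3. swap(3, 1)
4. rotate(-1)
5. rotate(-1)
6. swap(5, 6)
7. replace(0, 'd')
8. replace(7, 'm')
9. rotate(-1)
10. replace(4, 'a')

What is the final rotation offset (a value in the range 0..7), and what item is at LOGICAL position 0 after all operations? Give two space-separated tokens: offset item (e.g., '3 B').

After op 1 (replace(1, 'b')): offset=0, physical=[A,b,C,D,E,F,G,H], logical=[A,b,C,D,E,F,G,H]
After op 2 (rotate(-1)): offset=7, physical=[A,b,C,D,E,F,G,H], logical=[H,A,b,C,D,E,F,G]
After op 3 (swap(3, 1)): offset=7, physical=[C,b,A,D,E,F,G,H], logical=[H,C,b,A,D,E,F,G]
After op 4 (rotate(-1)): offset=6, physical=[C,b,A,D,E,F,G,H], logical=[G,H,C,b,A,D,E,F]
After op 5 (rotate(-1)): offset=5, physical=[C,b,A,D,E,F,G,H], logical=[F,G,H,C,b,A,D,E]
After op 6 (swap(5, 6)): offset=5, physical=[C,b,D,A,E,F,G,H], logical=[F,G,H,C,b,D,A,E]
After op 7 (replace(0, 'd')): offset=5, physical=[C,b,D,A,E,d,G,H], logical=[d,G,H,C,b,D,A,E]
After op 8 (replace(7, 'm')): offset=5, physical=[C,b,D,A,m,d,G,H], logical=[d,G,H,C,b,D,A,m]
After op 9 (rotate(-1)): offset=4, physical=[C,b,D,A,m,d,G,H], logical=[m,d,G,H,C,b,D,A]
After op 10 (replace(4, 'a')): offset=4, physical=[a,b,D,A,m,d,G,H], logical=[m,d,G,H,a,b,D,A]

Answer: 4 m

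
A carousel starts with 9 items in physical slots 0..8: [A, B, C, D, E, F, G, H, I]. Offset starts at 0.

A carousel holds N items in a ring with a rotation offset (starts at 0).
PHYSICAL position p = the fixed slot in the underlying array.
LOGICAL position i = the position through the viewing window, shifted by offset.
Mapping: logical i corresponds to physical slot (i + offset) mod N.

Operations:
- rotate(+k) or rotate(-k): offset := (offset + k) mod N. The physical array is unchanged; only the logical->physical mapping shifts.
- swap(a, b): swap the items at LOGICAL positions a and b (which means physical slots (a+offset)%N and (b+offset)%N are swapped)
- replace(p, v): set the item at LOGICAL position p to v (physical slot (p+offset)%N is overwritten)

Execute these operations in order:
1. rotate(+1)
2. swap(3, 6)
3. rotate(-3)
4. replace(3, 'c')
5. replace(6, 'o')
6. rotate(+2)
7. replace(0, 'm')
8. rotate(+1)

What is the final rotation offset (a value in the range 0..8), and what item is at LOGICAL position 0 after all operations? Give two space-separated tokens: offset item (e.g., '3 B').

Answer: 1 c

Derivation:
After op 1 (rotate(+1)): offset=1, physical=[A,B,C,D,E,F,G,H,I], logical=[B,C,D,E,F,G,H,I,A]
After op 2 (swap(3, 6)): offset=1, physical=[A,B,C,D,H,F,G,E,I], logical=[B,C,D,H,F,G,E,I,A]
After op 3 (rotate(-3)): offset=7, physical=[A,B,C,D,H,F,G,E,I], logical=[E,I,A,B,C,D,H,F,G]
After op 4 (replace(3, 'c')): offset=7, physical=[A,c,C,D,H,F,G,E,I], logical=[E,I,A,c,C,D,H,F,G]
After op 5 (replace(6, 'o')): offset=7, physical=[A,c,C,D,o,F,G,E,I], logical=[E,I,A,c,C,D,o,F,G]
After op 6 (rotate(+2)): offset=0, physical=[A,c,C,D,o,F,G,E,I], logical=[A,c,C,D,o,F,G,E,I]
After op 7 (replace(0, 'm')): offset=0, physical=[m,c,C,D,o,F,G,E,I], logical=[m,c,C,D,o,F,G,E,I]
After op 8 (rotate(+1)): offset=1, physical=[m,c,C,D,o,F,G,E,I], logical=[c,C,D,o,F,G,E,I,m]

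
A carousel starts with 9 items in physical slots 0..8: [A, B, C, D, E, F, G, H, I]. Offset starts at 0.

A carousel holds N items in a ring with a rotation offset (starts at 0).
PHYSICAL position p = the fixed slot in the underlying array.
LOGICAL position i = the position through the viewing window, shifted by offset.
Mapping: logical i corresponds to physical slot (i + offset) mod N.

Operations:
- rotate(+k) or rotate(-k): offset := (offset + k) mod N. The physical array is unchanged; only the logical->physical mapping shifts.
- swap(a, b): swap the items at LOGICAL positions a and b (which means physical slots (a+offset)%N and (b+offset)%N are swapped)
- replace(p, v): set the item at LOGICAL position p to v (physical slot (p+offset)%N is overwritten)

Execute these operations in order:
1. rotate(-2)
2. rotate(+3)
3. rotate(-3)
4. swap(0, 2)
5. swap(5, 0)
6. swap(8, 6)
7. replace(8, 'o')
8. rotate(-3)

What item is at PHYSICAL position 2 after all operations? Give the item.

After op 1 (rotate(-2)): offset=7, physical=[A,B,C,D,E,F,G,H,I], logical=[H,I,A,B,C,D,E,F,G]
After op 2 (rotate(+3)): offset=1, physical=[A,B,C,D,E,F,G,H,I], logical=[B,C,D,E,F,G,H,I,A]
After op 3 (rotate(-3)): offset=7, physical=[A,B,C,D,E,F,G,H,I], logical=[H,I,A,B,C,D,E,F,G]
After op 4 (swap(0, 2)): offset=7, physical=[H,B,C,D,E,F,G,A,I], logical=[A,I,H,B,C,D,E,F,G]
After op 5 (swap(5, 0)): offset=7, physical=[H,B,C,A,E,F,G,D,I], logical=[D,I,H,B,C,A,E,F,G]
After op 6 (swap(8, 6)): offset=7, physical=[H,B,C,A,G,F,E,D,I], logical=[D,I,H,B,C,A,G,F,E]
After op 7 (replace(8, 'o')): offset=7, physical=[H,B,C,A,G,F,o,D,I], logical=[D,I,H,B,C,A,G,F,o]
After op 8 (rotate(-3)): offset=4, physical=[H,B,C,A,G,F,o,D,I], logical=[G,F,o,D,I,H,B,C,A]

Answer: C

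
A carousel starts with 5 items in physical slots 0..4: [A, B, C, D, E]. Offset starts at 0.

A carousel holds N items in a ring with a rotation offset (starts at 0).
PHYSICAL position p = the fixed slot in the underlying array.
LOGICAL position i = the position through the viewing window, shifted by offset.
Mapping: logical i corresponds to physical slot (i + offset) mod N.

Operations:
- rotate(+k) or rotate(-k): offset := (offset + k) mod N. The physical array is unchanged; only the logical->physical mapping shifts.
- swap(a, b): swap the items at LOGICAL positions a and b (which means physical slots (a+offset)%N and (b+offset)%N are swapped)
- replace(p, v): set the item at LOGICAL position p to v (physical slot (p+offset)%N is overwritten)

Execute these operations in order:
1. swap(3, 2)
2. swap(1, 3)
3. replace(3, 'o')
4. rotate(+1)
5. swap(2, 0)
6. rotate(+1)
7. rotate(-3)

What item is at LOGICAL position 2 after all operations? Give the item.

After op 1 (swap(3, 2)): offset=0, physical=[A,B,D,C,E], logical=[A,B,D,C,E]
After op 2 (swap(1, 3)): offset=0, physical=[A,C,D,B,E], logical=[A,C,D,B,E]
After op 3 (replace(3, 'o')): offset=0, physical=[A,C,D,o,E], logical=[A,C,D,o,E]
After op 4 (rotate(+1)): offset=1, physical=[A,C,D,o,E], logical=[C,D,o,E,A]
After op 5 (swap(2, 0)): offset=1, physical=[A,o,D,C,E], logical=[o,D,C,E,A]
After op 6 (rotate(+1)): offset=2, physical=[A,o,D,C,E], logical=[D,C,E,A,o]
After op 7 (rotate(-3)): offset=4, physical=[A,o,D,C,E], logical=[E,A,o,D,C]

Answer: o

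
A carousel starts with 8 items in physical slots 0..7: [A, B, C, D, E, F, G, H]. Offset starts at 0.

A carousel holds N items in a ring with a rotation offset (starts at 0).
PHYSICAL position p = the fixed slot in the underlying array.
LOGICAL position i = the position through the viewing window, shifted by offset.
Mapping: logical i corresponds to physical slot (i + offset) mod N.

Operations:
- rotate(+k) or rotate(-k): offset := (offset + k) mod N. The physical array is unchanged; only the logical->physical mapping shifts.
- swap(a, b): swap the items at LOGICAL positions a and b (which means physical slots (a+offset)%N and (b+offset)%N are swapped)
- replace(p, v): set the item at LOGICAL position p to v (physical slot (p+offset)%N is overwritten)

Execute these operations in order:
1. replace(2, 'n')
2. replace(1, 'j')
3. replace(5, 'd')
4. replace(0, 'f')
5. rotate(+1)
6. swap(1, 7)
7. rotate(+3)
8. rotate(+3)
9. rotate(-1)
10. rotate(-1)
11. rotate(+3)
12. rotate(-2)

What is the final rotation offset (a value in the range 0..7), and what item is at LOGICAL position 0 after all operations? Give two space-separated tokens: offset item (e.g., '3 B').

Answer: 6 G

Derivation:
After op 1 (replace(2, 'n')): offset=0, physical=[A,B,n,D,E,F,G,H], logical=[A,B,n,D,E,F,G,H]
After op 2 (replace(1, 'j')): offset=0, physical=[A,j,n,D,E,F,G,H], logical=[A,j,n,D,E,F,G,H]
After op 3 (replace(5, 'd')): offset=0, physical=[A,j,n,D,E,d,G,H], logical=[A,j,n,D,E,d,G,H]
After op 4 (replace(0, 'f')): offset=0, physical=[f,j,n,D,E,d,G,H], logical=[f,j,n,D,E,d,G,H]
After op 5 (rotate(+1)): offset=1, physical=[f,j,n,D,E,d,G,H], logical=[j,n,D,E,d,G,H,f]
After op 6 (swap(1, 7)): offset=1, physical=[n,j,f,D,E,d,G,H], logical=[j,f,D,E,d,G,H,n]
After op 7 (rotate(+3)): offset=4, physical=[n,j,f,D,E,d,G,H], logical=[E,d,G,H,n,j,f,D]
After op 8 (rotate(+3)): offset=7, physical=[n,j,f,D,E,d,G,H], logical=[H,n,j,f,D,E,d,G]
After op 9 (rotate(-1)): offset=6, physical=[n,j,f,D,E,d,G,H], logical=[G,H,n,j,f,D,E,d]
After op 10 (rotate(-1)): offset=5, physical=[n,j,f,D,E,d,G,H], logical=[d,G,H,n,j,f,D,E]
After op 11 (rotate(+3)): offset=0, physical=[n,j,f,D,E,d,G,H], logical=[n,j,f,D,E,d,G,H]
After op 12 (rotate(-2)): offset=6, physical=[n,j,f,D,E,d,G,H], logical=[G,H,n,j,f,D,E,d]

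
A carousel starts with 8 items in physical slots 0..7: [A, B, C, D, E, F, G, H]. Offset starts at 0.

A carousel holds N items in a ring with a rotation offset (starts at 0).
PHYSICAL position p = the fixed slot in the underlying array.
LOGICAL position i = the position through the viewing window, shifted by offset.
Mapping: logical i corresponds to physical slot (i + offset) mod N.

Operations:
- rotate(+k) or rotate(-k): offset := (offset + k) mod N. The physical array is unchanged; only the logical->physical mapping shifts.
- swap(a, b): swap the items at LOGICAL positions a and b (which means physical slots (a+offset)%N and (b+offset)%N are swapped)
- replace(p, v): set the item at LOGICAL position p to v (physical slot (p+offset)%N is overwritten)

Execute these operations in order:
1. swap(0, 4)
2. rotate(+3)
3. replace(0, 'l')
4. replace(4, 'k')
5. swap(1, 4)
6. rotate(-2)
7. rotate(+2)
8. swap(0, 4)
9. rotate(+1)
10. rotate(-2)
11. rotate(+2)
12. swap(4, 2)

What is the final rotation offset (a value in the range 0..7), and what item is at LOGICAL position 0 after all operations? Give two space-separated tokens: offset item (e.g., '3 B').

After op 1 (swap(0, 4)): offset=0, physical=[E,B,C,D,A,F,G,H], logical=[E,B,C,D,A,F,G,H]
After op 2 (rotate(+3)): offset=3, physical=[E,B,C,D,A,F,G,H], logical=[D,A,F,G,H,E,B,C]
After op 3 (replace(0, 'l')): offset=3, physical=[E,B,C,l,A,F,G,H], logical=[l,A,F,G,H,E,B,C]
After op 4 (replace(4, 'k')): offset=3, physical=[E,B,C,l,A,F,G,k], logical=[l,A,F,G,k,E,B,C]
After op 5 (swap(1, 4)): offset=3, physical=[E,B,C,l,k,F,G,A], logical=[l,k,F,G,A,E,B,C]
After op 6 (rotate(-2)): offset=1, physical=[E,B,C,l,k,F,G,A], logical=[B,C,l,k,F,G,A,E]
After op 7 (rotate(+2)): offset=3, physical=[E,B,C,l,k,F,G,A], logical=[l,k,F,G,A,E,B,C]
After op 8 (swap(0, 4)): offset=3, physical=[E,B,C,A,k,F,G,l], logical=[A,k,F,G,l,E,B,C]
After op 9 (rotate(+1)): offset=4, physical=[E,B,C,A,k,F,G,l], logical=[k,F,G,l,E,B,C,A]
After op 10 (rotate(-2)): offset=2, physical=[E,B,C,A,k,F,G,l], logical=[C,A,k,F,G,l,E,B]
After op 11 (rotate(+2)): offset=4, physical=[E,B,C,A,k,F,G,l], logical=[k,F,G,l,E,B,C,A]
After op 12 (swap(4, 2)): offset=4, physical=[G,B,C,A,k,F,E,l], logical=[k,F,E,l,G,B,C,A]

Answer: 4 k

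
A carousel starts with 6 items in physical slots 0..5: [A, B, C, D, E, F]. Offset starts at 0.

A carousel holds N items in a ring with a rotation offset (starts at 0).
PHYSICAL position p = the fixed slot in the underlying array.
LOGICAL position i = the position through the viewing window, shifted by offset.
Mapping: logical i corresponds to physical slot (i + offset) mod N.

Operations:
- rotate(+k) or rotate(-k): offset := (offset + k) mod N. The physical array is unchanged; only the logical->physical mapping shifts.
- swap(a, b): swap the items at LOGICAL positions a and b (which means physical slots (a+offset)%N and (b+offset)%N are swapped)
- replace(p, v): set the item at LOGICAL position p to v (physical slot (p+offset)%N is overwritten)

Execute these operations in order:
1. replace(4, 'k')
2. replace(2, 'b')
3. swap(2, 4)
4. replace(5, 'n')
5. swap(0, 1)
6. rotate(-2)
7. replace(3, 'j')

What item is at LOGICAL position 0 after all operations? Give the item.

After op 1 (replace(4, 'k')): offset=0, physical=[A,B,C,D,k,F], logical=[A,B,C,D,k,F]
After op 2 (replace(2, 'b')): offset=0, physical=[A,B,b,D,k,F], logical=[A,B,b,D,k,F]
After op 3 (swap(2, 4)): offset=0, physical=[A,B,k,D,b,F], logical=[A,B,k,D,b,F]
After op 4 (replace(5, 'n')): offset=0, physical=[A,B,k,D,b,n], logical=[A,B,k,D,b,n]
After op 5 (swap(0, 1)): offset=0, physical=[B,A,k,D,b,n], logical=[B,A,k,D,b,n]
After op 6 (rotate(-2)): offset=4, physical=[B,A,k,D,b,n], logical=[b,n,B,A,k,D]
After op 7 (replace(3, 'j')): offset=4, physical=[B,j,k,D,b,n], logical=[b,n,B,j,k,D]

Answer: b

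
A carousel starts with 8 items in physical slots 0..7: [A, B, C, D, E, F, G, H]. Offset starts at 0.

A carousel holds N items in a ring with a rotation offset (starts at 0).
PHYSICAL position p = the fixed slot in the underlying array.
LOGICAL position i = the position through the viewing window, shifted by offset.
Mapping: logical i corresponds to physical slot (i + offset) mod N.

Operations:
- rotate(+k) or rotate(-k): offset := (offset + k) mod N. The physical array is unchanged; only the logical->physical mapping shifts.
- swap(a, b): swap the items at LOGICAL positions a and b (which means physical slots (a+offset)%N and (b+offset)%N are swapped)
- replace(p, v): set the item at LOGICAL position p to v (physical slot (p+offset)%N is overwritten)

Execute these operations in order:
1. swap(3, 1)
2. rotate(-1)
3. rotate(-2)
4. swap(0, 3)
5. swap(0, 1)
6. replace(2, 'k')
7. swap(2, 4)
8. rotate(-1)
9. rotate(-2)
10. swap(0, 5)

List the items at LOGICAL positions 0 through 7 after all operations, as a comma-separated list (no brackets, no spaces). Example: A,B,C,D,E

After op 1 (swap(3, 1)): offset=0, physical=[A,D,C,B,E,F,G,H], logical=[A,D,C,B,E,F,G,H]
After op 2 (rotate(-1)): offset=7, physical=[A,D,C,B,E,F,G,H], logical=[H,A,D,C,B,E,F,G]
After op 3 (rotate(-2)): offset=5, physical=[A,D,C,B,E,F,G,H], logical=[F,G,H,A,D,C,B,E]
After op 4 (swap(0, 3)): offset=5, physical=[F,D,C,B,E,A,G,H], logical=[A,G,H,F,D,C,B,E]
After op 5 (swap(0, 1)): offset=5, physical=[F,D,C,B,E,G,A,H], logical=[G,A,H,F,D,C,B,E]
After op 6 (replace(2, 'k')): offset=5, physical=[F,D,C,B,E,G,A,k], logical=[G,A,k,F,D,C,B,E]
After op 7 (swap(2, 4)): offset=5, physical=[F,k,C,B,E,G,A,D], logical=[G,A,D,F,k,C,B,E]
After op 8 (rotate(-1)): offset=4, physical=[F,k,C,B,E,G,A,D], logical=[E,G,A,D,F,k,C,B]
After op 9 (rotate(-2)): offset=2, physical=[F,k,C,B,E,G,A,D], logical=[C,B,E,G,A,D,F,k]
After op 10 (swap(0, 5)): offset=2, physical=[F,k,D,B,E,G,A,C], logical=[D,B,E,G,A,C,F,k]

Answer: D,B,E,G,A,C,F,k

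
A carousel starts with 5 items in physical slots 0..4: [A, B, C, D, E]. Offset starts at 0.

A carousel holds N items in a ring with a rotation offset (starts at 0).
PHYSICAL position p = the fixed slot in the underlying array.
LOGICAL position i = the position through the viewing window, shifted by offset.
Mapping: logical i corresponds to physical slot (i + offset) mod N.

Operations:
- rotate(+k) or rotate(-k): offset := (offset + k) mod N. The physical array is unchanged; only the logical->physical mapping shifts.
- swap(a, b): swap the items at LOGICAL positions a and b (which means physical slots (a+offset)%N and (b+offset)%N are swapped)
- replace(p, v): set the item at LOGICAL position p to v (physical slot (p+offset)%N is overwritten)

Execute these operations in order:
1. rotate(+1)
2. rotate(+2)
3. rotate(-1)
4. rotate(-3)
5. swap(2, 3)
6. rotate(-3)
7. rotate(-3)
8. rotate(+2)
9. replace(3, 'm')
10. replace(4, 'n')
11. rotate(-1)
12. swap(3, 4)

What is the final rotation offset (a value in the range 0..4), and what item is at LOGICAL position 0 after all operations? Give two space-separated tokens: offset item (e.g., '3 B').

Answer: 4 n

Derivation:
After op 1 (rotate(+1)): offset=1, physical=[A,B,C,D,E], logical=[B,C,D,E,A]
After op 2 (rotate(+2)): offset=3, physical=[A,B,C,D,E], logical=[D,E,A,B,C]
After op 3 (rotate(-1)): offset=2, physical=[A,B,C,D,E], logical=[C,D,E,A,B]
After op 4 (rotate(-3)): offset=4, physical=[A,B,C,D,E], logical=[E,A,B,C,D]
After op 5 (swap(2, 3)): offset=4, physical=[A,C,B,D,E], logical=[E,A,C,B,D]
After op 6 (rotate(-3)): offset=1, physical=[A,C,B,D,E], logical=[C,B,D,E,A]
After op 7 (rotate(-3)): offset=3, physical=[A,C,B,D,E], logical=[D,E,A,C,B]
After op 8 (rotate(+2)): offset=0, physical=[A,C,B,D,E], logical=[A,C,B,D,E]
After op 9 (replace(3, 'm')): offset=0, physical=[A,C,B,m,E], logical=[A,C,B,m,E]
After op 10 (replace(4, 'n')): offset=0, physical=[A,C,B,m,n], logical=[A,C,B,m,n]
After op 11 (rotate(-1)): offset=4, physical=[A,C,B,m,n], logical=[n,A,C,B,m]
After op 12 (swap(3, 4)): offset=4, physical=[A,C,m,B,n], logical=[n,A,C,m,B]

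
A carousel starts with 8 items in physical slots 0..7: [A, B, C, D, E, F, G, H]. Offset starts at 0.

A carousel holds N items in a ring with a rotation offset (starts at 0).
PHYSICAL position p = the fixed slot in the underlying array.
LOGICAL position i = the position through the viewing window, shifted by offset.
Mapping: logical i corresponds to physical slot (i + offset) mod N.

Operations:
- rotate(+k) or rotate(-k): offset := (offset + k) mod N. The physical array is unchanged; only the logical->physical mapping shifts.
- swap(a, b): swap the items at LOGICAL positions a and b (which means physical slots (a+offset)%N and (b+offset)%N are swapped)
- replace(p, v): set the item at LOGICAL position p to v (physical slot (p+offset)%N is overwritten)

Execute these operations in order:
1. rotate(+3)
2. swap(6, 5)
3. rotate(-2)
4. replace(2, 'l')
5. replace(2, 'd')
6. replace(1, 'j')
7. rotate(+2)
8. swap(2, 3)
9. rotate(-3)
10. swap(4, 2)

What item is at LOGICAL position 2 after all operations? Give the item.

After op 1 (rotate(+3)): offset=3, physical=[A,B,C,D,E,F,G,H], logical=[D,E,F,G,H,A,B,C]
After op 2 (swap(6, 5)): offset=3, physical=[B,A,C,D,E,F,G,H], logical=[D,E,F,G,H,B,A,C]
After op 3 (rotate(-2)): offset=1, physical=[B,A,C,D,E,F,G,H], logical=[A,C,D,E,F,G,H,B]
After op 4 (replace(2, 'l')): offset=1, physical=[B,A,C,l,E,F,G,H], logical=[A,C,l,E,F,G,H,B]
After op 5 (replace(2, 'd')): offset=1, physical=[B,A,C,d,E,F,G,H], logical=[A,C,d,E,F,G,H,B]
After op 6 (replace(1, 'j')): offset=1, physical=[B,A,j,d,E,F,G,H], logical=[A,j,d,E,F,G,H,B]
After op 7 (rotate(+2)): offset=3, physical=[B,A,j,d,E,F,G,H], logical=[d,E,F,G,H,B,A,j]
After op 8 (swap(2, 3)): offset=3, physical=[B,A,j,d,E,G,F,H], logical=[d,E,G,F,H,B,A,j]
After op 9 (rotate(-3)): offset=0, physical=[B,A,j,d,E,G,F,H], logical=[B,A,j,d,E,G,F,H]
After op 10 (swap(4, 2)): offset=0, physical=[B,A,E,d,j,G,F,H], logical=[B,A,E,d,j,G,F,H]

Answer: E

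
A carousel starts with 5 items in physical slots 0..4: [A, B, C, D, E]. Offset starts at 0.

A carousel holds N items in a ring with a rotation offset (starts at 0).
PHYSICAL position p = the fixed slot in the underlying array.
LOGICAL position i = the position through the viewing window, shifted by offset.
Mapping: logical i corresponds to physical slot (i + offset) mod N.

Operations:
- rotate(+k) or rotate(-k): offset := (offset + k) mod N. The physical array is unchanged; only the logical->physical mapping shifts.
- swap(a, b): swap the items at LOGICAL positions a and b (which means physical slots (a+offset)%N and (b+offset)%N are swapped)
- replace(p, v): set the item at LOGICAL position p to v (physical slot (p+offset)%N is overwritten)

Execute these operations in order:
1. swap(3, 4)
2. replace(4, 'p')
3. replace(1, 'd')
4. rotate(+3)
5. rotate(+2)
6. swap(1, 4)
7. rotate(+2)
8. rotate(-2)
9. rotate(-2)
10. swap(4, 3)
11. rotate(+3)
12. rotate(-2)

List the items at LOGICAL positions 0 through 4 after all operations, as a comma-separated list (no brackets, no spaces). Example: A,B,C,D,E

Answer: d,A,C,p,E

Derivation:
After op 1 (swap(3, 4)): offset=0, physical=[A,B,C,E,D], logical=[A,B,C,E,D]
After op 2 (replace(4, 'p')): offset=0, physical=[A,B,C,E,p], logical=[A,B,C,E,p]
After op 3 (replace(1, 'd')): offset=0, physical=[A,d,C,E,p], logical=[A,d,C,E,p]
After op 4 (rotate(+3)): offset=3, physical=[A,d,C,E,p], logical=[E,p,A,d,C]
After op 5 (rotate(+2)): offset=0, physical=[A,d,C,E,p], logical=[A,d,C,E,p]
After op 6 (swap(1, 4)): offset=0, physical=[A,p,C,E,d], logical=[A,p,C,E,d]
After op 7 (rotate(+2)): offset=2, physical=[A,p,C,E,d], logical=[C,E,d,A,p]
After op 8 (rotate(-2)): offset=0, physical=[A,p,C,E,d], logical=[A,p,C,E,d]
After op 9 (rotate(-2)): offset=3, physical=[A,p,C,E,d], logical=[E,d,A,p,C]
After op 10 (swap(4, 3)): offset=3, physical=[A,C,p,E,d], logical=[E,d,A,C,p]
After op 11 (rotate(+3)): offset=1, physical=[A,C,p,E,d], logical=[C,p,E,d,A]
After op 12 (rotate(-2)): offset=4, physical=[A,C,p,E,d], logical=[d,A,C,p,E]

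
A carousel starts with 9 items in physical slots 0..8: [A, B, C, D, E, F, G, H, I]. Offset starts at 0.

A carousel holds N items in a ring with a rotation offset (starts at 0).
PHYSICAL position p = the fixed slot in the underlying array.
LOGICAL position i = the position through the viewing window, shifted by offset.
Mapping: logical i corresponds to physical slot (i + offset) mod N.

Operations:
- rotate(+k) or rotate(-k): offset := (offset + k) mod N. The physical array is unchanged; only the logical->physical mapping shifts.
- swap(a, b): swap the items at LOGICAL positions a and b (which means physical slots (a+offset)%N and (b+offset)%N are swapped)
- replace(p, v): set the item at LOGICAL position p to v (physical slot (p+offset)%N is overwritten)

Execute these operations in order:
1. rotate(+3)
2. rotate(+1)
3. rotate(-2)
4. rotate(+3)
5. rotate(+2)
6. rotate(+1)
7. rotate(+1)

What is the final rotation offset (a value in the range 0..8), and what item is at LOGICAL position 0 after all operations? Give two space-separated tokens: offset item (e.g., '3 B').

After op 1 (rotate(+3)): offset=3, physical=[A,B,C,D,E,F,G,H,I], logical=[D,E,F,G,H,I,A,B,C]
After op 2 (rotate(+1)): offset=4, physical=[A,B,C,D,E,F,G,H,I], logical=[E,F,G,H,I,A,B,C,D]
After op 3 (rotate(-2)): offset=2, physical=[A,B,C,D,E,F,G,H,I], logical=[C,D,E,F,G,H,I,A,B]
After op 4 (rotate(+3)): offset=5, physical=[A,B,C,D,E,F,G,H,I], logical=[F,G,H,I,A,B,C,D,E]
After op 5 (rotate(+2)): offset=7, physical=[A,B,C,D,E,F,G,H,I], logical=[H,I,A,B,C,D,E,F,G]
After op 6 (rotate(+1)): offset=8, physical=[A,B,C,D,E,F,G,H,I], logical=[I,A,B,C,D,E,F,G,H]
After op 7 (rotate(+1)): offset=0, physical=[A,B,C,D,E,F,G,H,I], logical=[A,B,C,D,E,F,G,H,I]

Answer: 0 A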